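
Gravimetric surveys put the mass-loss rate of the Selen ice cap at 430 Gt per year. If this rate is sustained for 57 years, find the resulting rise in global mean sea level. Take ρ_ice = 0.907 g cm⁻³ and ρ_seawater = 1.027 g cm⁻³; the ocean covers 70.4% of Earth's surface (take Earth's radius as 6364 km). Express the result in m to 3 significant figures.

Total mass lost = 430 Gt/yr × 57 yr = 2.451×10^4 Gt = 2.451×10^16 kg.
ρ_w = 1.027 g cm⁻³ = 1027 kg m⁻³, so water volume = 2.451×10^16 / 1027 = 2.387×10^13 m³.
Δh = 2.387×10^13 / 3.58×10^14 = 0.0666 m.

≈ 0.0666 m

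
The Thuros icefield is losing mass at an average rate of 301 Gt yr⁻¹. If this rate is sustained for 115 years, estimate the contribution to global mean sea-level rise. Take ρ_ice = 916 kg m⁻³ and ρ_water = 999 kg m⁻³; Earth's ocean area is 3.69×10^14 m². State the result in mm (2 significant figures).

≈ 94 mm

Total mass lost = 301 Gt/yr × 115 yr = 3.462×10^4 Gt = 3.462×10^16 kg.
ρ_w = 999 kg m⁻³, so water volume = 3.462×10^16 / 999 = 3.465×10^13 m³.
Δh = 3.465×10^13 / 3.69×10^14 = 0.0939 m = 94 mm.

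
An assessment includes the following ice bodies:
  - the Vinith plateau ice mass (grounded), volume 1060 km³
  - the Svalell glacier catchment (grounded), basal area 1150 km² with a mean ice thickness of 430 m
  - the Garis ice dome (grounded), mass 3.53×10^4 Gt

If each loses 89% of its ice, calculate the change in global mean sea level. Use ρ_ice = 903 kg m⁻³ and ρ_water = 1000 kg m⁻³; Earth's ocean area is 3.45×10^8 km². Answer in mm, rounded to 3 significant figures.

Vinith: 0.89 × 1060 km³ × (903/1000) = 851.9 km³ of water.
Svalell: ice volume = 1150 km² × 430 m = 494.5 km³; 0.89 × 494.5 × (903/1000) = 397.4 km³ of water.
Garis: 0.89 × 3.53×10^4 Gt = 3.142×10^16 kg; dividing by ρ_w = 1000 kg m⁻³ gives 3.142×10^13 m³ of water.
Total added water ≈ 3.267×10^13 m³ over 3.45×10^14 m² → Δh = 0.0947 m = 94.7 mm.

≈ 94.7 mm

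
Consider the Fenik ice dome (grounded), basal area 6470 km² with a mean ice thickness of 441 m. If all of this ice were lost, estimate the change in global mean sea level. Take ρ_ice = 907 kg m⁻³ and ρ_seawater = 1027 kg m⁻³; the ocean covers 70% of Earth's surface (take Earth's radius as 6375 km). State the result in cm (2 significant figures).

≈ 0.70 cm

Fenik: ice volume = 6470 km² × 441 m = 2853 km³; 2853 × (907/1027) = 2520 km³ of water.
Spread over 3.57×10^14 m² of ocean, Δh = 2.520×10^12 / 3.57×10^14 = 7.05×10^-3 m = 0.70 cm.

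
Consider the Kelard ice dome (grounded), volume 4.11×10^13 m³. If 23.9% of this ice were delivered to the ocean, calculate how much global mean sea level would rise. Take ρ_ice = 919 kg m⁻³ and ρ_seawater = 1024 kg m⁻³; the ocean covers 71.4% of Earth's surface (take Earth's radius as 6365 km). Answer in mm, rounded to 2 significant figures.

≈ 24 mm

Kelard: 0.239 × 4.11×10^13 m³ × (919/1024) = 8.816×10^12 m³ of water.
Spread over 3.64×10^14 m² of ocean, Δh = 8.816×10^12 / 3.64×10^14 = 0.0243 m = 24 mm.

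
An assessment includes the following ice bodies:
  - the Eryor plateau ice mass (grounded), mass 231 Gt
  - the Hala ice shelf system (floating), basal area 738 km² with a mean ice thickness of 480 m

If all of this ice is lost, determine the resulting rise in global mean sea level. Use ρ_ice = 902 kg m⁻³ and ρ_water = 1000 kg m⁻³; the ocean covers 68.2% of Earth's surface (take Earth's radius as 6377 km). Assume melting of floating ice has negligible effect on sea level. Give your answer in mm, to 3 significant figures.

Eryor: 231 Gt = 2.310×10^14 kg; dividing by ρ_w = 1000 kg m⁻³ gives 2.310×10^11 m³ of water.
The Hala ice shelf system is floating and already displaces its own weight of water, so its melt adds essentially nothing to sea level.
Total added water ≈ 2.310×10^11 m³ over 3.49×10^14 m² → Δh = 6.63×10^-4 m = 0.663 mm.

≈ 0.663 mm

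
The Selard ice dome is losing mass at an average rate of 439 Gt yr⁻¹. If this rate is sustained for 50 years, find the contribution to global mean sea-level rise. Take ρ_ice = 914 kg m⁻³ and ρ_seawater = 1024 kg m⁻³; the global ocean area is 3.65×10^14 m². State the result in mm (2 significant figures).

Total mass lost = 439 Gt/yr × 50 yr = 2.195×10^4 Gt = 2.195×10^16 kg.
ρ_w = 1024 kg m⁻³, so water volume = 2.195×10^16 / 1024 = 2.144×10^13 m³.
Δh = 2.144×10^13 / 3.65×10^14 = 0.0587 m = 59 mm.

≈ 59 mm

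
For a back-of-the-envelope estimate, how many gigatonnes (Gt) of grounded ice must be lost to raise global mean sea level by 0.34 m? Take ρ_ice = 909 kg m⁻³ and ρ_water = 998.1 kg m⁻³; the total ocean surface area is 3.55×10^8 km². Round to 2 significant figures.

≈ 1.2×10^5 Gt

Required water volume = Δh × A = 0.34 m × 3.55×10^14 m² = 1.207×10^14 m³.
ρ_w = 998.1 kg m⁻³, so the mass of water = 1.207×10^14 m³ × 998.1 kg m⁻³ = 1.205×10^17 kg = 1.2×10^5 Gt (and the same mass of ice, by conservation).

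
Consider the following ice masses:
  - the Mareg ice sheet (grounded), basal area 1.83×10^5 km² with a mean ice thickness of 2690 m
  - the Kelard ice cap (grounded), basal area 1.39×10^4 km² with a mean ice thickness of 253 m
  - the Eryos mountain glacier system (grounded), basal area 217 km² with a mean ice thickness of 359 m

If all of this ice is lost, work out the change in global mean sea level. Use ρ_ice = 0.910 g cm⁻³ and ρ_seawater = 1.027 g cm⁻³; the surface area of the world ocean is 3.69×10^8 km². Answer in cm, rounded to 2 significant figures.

≈ 120 cm

Mareg: ice volume = 1.83×10^5 km² × 2690 m = 4.923×10^5 km³; 4.923×10^5 × (910/1027) = 4.362×10^5 km³ of water.
Kelard: ice volume = 1.39×10^4 km² × 253 m = 3517 km³; 3517 × (910/1027) = 3116 km³ of water.
Eryos: ice volume = 217 km² × 359 m = 77.90 km³; 77.90 × (910/1027) = 69.03 km³ of water.
Total added water ≈ 4.394×10^14 m³ over 3.69×10^14 m² → Δh = 1.19 m = 120 cm.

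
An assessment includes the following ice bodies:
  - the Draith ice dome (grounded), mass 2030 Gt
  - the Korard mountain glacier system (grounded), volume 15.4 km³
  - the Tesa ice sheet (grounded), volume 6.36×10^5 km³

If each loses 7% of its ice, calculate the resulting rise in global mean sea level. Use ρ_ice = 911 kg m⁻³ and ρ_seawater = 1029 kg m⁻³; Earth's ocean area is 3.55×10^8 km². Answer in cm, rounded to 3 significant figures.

Draith: 0.07 × 2030 Gt = 1.421×10^14 kg; dividing by ρ_w = 1029 kg m⁻³ gives 1.381×10^11 m³ of water.
Korard: 0.07 × 15.4 km³ × (911/1029) = 0.9544 km³ of water.
Tesa: 0.07 × 6.36×10^5 km³ × (911/1029) = 3.941×10^4 km³ of water.
Total added water ≈ 3.955×10^13 m³ over 3.55×10^14 m² → Δh = 0.111 m = 11.1 cm.

≈ 11.1 cm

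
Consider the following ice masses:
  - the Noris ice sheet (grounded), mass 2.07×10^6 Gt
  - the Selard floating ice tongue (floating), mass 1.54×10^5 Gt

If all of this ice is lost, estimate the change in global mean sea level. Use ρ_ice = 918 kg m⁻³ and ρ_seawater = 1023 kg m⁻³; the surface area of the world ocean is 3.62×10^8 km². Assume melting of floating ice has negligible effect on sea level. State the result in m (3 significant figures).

≈ 5.59 m

Noris: 2.07×10^6 Gt = 2.070×10^18 kg; dividing by ρ_w = 1023 kg m⁻³ gives 2.023×10^15 m³ of water.
The Selard floating ice tongue is floating and already displaces its own weight of water, so its melt adds essentially nothing to sea level.
Total added water ≈ 2.023×10^15 m³ over 3.62×10^14 m² → Δh = 5.59 m.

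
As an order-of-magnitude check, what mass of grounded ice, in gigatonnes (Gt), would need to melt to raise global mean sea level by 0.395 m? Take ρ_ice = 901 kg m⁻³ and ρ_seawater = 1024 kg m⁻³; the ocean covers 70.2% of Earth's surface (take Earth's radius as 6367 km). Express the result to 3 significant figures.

≈ 1.45×10^5 Gt

Required water volume = Δh × A = 0.395 m × 3.58×10^14 m² = 1.413×10^14 m³.
ρ_w = 1024 kg m⁻³, so the mass of water = 1.413×10^14 m³ × 1024 kg m⁻³ = 1.446×10^17 kg = 1.45×10^5 Gt (and the same mass of ice, by conservation).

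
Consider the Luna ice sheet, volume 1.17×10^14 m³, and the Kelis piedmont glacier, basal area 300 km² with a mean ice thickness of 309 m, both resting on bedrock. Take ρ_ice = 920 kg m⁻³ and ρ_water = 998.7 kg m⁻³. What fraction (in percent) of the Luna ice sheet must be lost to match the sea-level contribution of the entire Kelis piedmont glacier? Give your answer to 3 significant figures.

≈ 0.0792 %

Equal sea-level rise means equal mass of meltwater, i.e. equal mass of ice lost.
Ice mass of Kelis: 8.528×10^13 kg; ice mass of Luna: 1.076×10^17 kg.
Fraction required = 8.528×10^13 / 1.076×10^17 = 7.92×10^-4 → 0.0792 %.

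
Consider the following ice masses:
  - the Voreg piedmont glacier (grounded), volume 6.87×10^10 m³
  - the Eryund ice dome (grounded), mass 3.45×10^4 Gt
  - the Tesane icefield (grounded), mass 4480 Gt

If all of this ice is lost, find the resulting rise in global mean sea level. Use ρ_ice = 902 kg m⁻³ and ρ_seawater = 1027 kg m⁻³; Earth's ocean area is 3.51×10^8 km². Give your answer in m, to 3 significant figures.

≈ 0.108 m

Voreg: 6.87×10^10 m³ × (902/1027) = 6.034×10^10 m³ of water.
Eryund: 3.45×10^4 Gt = 3.450×10^16 kg; dividing by ρ_w = 1027 kg m⁻³ gives 3.359×10^13 m³ of water.
Tesane: 4480 Gt = 4.480×10^15 kg; dividing by ρ_w = 1027 kg m⁻³ gives 4.362×10^12 m³ of water.
Total added water ≈ 3.802×10^13 m³ over 3.51×10^14 m² → Δh = 0.108 m.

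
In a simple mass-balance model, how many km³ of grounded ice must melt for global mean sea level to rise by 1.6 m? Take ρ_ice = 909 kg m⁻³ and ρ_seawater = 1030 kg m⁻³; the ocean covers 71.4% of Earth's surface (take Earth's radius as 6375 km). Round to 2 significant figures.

Required water volume = Δh × A = 1.6 m × 3.65×10^14 m² = 5.834×10^14 m³ = 5.834×10^5 km³.
Ice volume = water volume × ρ_w/ρ_ice = 5.834×10^5 × 1030/909 = 6.6×10^5 km³.

≈ 6.6×10^5 km³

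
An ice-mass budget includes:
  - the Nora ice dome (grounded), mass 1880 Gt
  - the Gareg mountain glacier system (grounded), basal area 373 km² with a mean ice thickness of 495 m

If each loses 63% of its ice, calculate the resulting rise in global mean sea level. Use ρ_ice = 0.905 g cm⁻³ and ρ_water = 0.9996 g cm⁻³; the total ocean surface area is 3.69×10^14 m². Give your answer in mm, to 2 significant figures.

Nora: 0.63 × 1880 Gt = 1.184×10^15 kg; dividing by ρ_w = 0.9996 g cm⁻³ = 999.6 kg m⁻³ gives 1.185×10^12 m³ of water.
Gareg: ice volume = 373 km² × 495 m = 184.6 km³; 0.63 × 184.6 × (905/999.6) = 105.3 km³ of water.
Total added water ≈ 1.290×10^12 m³ over 3.69×10^14 m² → Δh = 3.50×10^-3 m = 3.5 mm.

≈ 3.5 mm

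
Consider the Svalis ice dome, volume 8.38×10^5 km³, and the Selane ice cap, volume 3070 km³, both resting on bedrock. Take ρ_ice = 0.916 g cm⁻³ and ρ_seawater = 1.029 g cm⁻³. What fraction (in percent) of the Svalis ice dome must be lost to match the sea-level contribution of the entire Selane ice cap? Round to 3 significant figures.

Equal sea-level rise means equal mass of meltwater, i.e. equal mass of ice lost.
Ice mass of Selane: 2.812×10^15 kg; ice mass of Svalis: 7.676×10^17 kg.
Fraction required = 2.812×10^15 / 7.676×10^17 = 3.66×10^-3 → 0.366 %.

≈ 0.366 %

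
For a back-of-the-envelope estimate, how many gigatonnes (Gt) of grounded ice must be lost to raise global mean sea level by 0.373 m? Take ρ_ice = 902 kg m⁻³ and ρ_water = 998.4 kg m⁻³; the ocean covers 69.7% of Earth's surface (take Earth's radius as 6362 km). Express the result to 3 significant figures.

≈ 1.32×10^5 Gt

Required water volume = Δh × A = 0.373 m × 3.55×10^14 m² = 1.322×10^14 m³.
ρ_w = 998.4 kg m⁻³, so the mass of water = 1.322×10^14 m³ × 998.4 kg m⁻³ = 1.320×10^17 kg = 1.32×10^5 Gt (and the same mass of ice, by conservation).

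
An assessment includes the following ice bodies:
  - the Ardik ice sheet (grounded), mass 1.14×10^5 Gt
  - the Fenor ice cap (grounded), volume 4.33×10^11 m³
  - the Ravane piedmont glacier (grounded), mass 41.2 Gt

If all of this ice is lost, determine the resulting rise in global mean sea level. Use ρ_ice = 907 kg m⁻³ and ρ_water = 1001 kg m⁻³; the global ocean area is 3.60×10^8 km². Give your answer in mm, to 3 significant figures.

≈ 318 mm

Ardik: 1.14×10^5 Gt = 1.140×10^17 kg; dividing by ρ_w = 1001 kg m⁻³ gives 1.139×10^14 m³ of water.
Fenor: 4.33×10^11 m³ × (907/1001) = 3.923×10^11 m³ of water.
Ravane: 41.2 Gt = 4.120×10^13 kg; dividing by ρ_w = 1001 kg m⁻³ gives 4.116×10^10 m³ of water.
Total added water ≈ 1.143×10^14 m³ over 3.60×10^14 m² → Δh = 0.318 m = 318 mm.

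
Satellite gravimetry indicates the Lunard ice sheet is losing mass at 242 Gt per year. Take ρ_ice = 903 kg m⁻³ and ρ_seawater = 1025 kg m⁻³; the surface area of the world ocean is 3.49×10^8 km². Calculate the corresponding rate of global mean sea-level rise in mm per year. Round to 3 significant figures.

≈ 0.676 mm/yr

ρ_w = 1025 kg m⁻³. Annual water volume added = 242 Gt / ρ_w = 2.420×10^14 kg / 1025 kg m⁻³ = 2.361×10^11 m³.
Δh per year = 2.361×10^11 / 3.49×10^14 = 6.76×10^-4 m = 0.676 mm.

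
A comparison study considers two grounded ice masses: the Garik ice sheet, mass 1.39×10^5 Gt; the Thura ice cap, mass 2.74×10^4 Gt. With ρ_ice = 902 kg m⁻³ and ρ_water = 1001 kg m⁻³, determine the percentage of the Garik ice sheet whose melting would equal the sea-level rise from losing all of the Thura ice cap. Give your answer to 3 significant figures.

≈ 19.7 %

Equal sea-level rise means equal mass of meltwater, i.e. equal mass of ice lost.
Ice mass of Thura: 2.740×10^16 kg; ice mass of Garik: 1.390×10^17 kg.
Fraction required = 2.740×10^16 / 1.390×10^17 = 0.197 → 19.7 %.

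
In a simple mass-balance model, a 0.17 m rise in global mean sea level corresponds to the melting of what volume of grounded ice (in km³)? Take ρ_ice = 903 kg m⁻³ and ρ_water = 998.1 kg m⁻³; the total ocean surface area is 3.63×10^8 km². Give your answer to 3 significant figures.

≈ 6.82×10^4 km³

Required water volume = Δh × A = 0.17 m × 3.63×10^14 m² = 6.171×10^13 m³ = 6.171×10^4 km³.
Ice volume = water volume × ρ_w/ρ_ice = 6.171×10^4 × 998.1/903 = 6.82×10^4 km³.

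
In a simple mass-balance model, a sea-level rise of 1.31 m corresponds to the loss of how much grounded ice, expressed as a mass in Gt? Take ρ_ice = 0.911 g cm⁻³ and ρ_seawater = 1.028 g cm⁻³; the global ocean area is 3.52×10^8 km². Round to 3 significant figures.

Required water volume = Δh × A = 1.31 m × 3.52×10^14 m² = 4.611×10^14 m³.
ρ_w = 1.028 g cm⁻³ = 1028 kg m⁻³, so the mass of water = 4.611×10^14 m³ × 1028 kg m⁻³ = 4.740×10^17 kg = 4.74×10^5 Gt (and the same mass of ice, by conservation).

≈ 4.74×10^5 Gt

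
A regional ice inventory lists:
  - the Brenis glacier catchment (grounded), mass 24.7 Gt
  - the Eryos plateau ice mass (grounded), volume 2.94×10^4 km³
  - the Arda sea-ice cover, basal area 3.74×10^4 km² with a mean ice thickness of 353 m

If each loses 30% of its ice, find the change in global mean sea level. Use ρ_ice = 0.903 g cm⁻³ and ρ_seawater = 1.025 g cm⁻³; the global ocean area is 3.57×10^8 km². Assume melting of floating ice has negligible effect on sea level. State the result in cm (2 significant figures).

≈ 2.2 cm

Brenis: 0.3 × 24.7 Gt = 7.410×10^12 kg; dividing by ρ_w = 1.025 g cm⁻³ = 1025 kg m⁻³ gives 7.229×10^9 m³ of water.
Eryos: 0.3 × 2.94×10^4 km³ × (903/1025) = 7770 km³ of water.
The Arda sea-ice cover is floating and already displaces its own weight of water, so its melt adds essentially nothing to sea level.
Total added water ≈ 7.777×10^12 m³ over 3.57×10^14 m² → Δh = 0.0218 m = 2.2 cm.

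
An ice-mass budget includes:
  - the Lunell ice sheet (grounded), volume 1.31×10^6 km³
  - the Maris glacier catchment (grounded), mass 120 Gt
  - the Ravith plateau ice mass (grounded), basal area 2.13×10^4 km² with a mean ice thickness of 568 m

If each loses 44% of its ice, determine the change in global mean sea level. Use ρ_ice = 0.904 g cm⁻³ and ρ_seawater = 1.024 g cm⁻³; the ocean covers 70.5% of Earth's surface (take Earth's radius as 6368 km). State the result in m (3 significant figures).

≈ 1.43 m

Lunell: 0.44 × 1.31×10^6 km³ × (904/1024) = 5.089×10^5 km³ of water.
Maris: 0.44 × 120 Gt = 5.280×10^13 kg; dividing by ρ_w = 1.024 g cm⁻³ = 1024 kg m⁻³ gives 5.156×10^10 m³ of water.
Ravith: ice volume = 2.13×10^4 km² × 568 m = 1.210×10^4 km³; 0.44 × 1.210×10^4 × (904/1024) = 4699 km³ of water.
Total added water ≈ 5.136×10^14 m³ over 3.59×10^14 m² → Δh = 1.43 m.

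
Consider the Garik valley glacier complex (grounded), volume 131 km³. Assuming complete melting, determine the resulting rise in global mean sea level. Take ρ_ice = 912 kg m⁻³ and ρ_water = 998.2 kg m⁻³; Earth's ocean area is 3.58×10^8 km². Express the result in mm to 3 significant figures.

≈ 0.334 mm

Garik: 131 km³ × (912/998.2) = 119.7 km³ of water.
Spread over 3.58×10^14 m² of ocean, Δh = 1.197×10^11 / 3.58×10^14 = 3.34×10^-4 m = 0.334 mm.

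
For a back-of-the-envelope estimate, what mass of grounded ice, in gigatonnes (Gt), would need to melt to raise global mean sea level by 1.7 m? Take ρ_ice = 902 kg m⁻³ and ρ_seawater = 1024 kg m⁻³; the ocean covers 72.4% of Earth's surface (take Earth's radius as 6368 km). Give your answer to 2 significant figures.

≈ 6.4×10^5 Gt

Required water volume = Δh × A = 1.7 m × 3.69×10^14 m² = 6.272×10^14 m³.
ρ_w = 1024 kg m⁻³, so the mass of water = 6.272×10^14 m³ × 1024 kg m⁻³ = 6.422×10^17 kg = 6.4×10^5 Gt (and the same mass of ice, by conservation).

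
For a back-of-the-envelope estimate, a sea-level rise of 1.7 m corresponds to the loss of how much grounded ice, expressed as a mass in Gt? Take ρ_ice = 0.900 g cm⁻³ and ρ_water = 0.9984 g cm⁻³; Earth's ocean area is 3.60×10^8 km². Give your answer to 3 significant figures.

Required water volume = Δh × A = 1.7 m × 3.60×10^14 m² = 6.120×10^14 m³.
ρ_w = 0.9984 g cm⁻³ = 998.4 kg m⁻³, so the mass of water = 6.120×10^14 m³ × 998.4 kg m⁻³ = 6.110×10^17 kg = 6.11×10^5 Gt (and the same mass of ice, by conservation).

≈ 6.11×10^5 Gt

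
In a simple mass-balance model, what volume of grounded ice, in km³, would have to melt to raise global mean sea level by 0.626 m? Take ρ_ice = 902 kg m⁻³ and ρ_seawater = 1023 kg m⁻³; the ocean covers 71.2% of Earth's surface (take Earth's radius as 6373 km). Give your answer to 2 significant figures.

Required water volume = Δh × A = 0.626 m × 3.63×10^14 m² = 2.275×10^14 m³ = 2.275×10^5 km³.
Ice volume = water volume × ρ_w/ρ_ice = 2.275×10^5 × 1023/902 = 2.6×10^5 km³.

≈ 2.6×10^5 km³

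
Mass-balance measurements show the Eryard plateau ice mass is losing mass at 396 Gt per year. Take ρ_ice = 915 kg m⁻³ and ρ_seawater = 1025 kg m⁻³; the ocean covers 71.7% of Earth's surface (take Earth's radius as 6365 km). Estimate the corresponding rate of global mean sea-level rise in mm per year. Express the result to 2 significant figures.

ρ_w = 1025 kg m⁻³. Annual water volume added = 396 Gt / ρ_w = 3.960×10^14 kg / 1025 kg m⁻³ = 3.863×10^11 m³.
Δh per year = 3.863×10^11 / 3.65×10^14 = 1.06×10^-3 m = 1.1 mm.

≈ 1.1 mm/yr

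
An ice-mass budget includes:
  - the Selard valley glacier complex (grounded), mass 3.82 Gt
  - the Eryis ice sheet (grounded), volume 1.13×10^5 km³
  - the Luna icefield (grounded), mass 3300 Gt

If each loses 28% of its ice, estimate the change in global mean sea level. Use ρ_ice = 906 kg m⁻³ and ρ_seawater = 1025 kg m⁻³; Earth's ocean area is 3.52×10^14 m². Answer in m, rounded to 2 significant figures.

Selard: 0.28 × 3.82 Gt = 1.070×10^12 kg; dividing by ρ_w = 1025 kg m⁻³ gives 1.044×10^9 m³ of water.
Eryis: 0.28 × 1.13×10^5 km³ × (906/1025) = 2.797×10^4 km³ of water.
Luna: 0.28 × 3300 Gt = 9.240×10^14 kg; dividing by ρ_w = 1025 kg m⁻³ gives 9.015×10^11 m³ of water.
Total added water ≈ 2.887×10^13 m³ over 3.52×10^14 m² → Δh = 0.0820 m.

≈ 0.082 m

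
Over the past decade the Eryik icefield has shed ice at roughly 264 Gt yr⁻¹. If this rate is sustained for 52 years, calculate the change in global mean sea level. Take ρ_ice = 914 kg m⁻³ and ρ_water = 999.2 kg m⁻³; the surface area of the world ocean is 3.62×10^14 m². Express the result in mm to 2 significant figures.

≈ 38 mm

Total mass lost = 264 Gt/yr × 52 yr = 1.373×10^4 Gt = 1.373×10^16 kg.
ρ_w = 999.2 kg m⁻³, so water volume = 1.373×10^16 / 999.2 = 1.374×10^13 m³.
Δh = 1.374×10^13 / 3.62×10^14 = 0.0380 m = 38 mm.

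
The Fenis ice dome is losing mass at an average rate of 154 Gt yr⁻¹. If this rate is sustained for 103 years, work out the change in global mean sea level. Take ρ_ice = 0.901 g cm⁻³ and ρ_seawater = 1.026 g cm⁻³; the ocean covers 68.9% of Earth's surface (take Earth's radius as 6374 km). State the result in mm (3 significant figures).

≈ 43.9 mm

Total mass lost = 154 Gt/yr × 103 yr = 1.586×10^4 Gt = 1.586×10^16 kg.
ρ_w = 1.026 g cm⁻³ = 1026 kg m⁻³, so water volume = 1.586×10^16 / 1026 = 1.546×10^13 m³.
Δh = 1.546×10^13 / 3.52×10^14 = 0.0439 m = 43.9 mm.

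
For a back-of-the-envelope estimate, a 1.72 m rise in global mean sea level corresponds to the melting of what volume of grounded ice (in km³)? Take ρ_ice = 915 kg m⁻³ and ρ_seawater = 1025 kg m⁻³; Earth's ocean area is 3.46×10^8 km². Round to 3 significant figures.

≈ 6.67×10^5 km³

Required water volume = Δh × A = 1.72 m × 3.46×10^14 m² = 5.951×10^14 m³ = 5.951×10^5 km³.
Ice volume = water volume × ρ_w/ρ_ice = 5.951×10^5 × 1025/915 = 6.67×10^5 km³.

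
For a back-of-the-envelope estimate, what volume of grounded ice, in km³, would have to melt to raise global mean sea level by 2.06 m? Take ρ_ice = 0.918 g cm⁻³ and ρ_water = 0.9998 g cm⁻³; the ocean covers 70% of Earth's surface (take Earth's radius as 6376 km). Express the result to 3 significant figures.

≈ 8.02×10^5 km³

Required water volume = Δh × A = 2.06 m × 3.58×10^14 m² = 7.367×10^14 m³ = 7.367×10^5 km³.
Ice volume = water volume × ρ_w/ρ_ice = 7.367×10^5 × 999.8/918 = 8.02×10^5 km³.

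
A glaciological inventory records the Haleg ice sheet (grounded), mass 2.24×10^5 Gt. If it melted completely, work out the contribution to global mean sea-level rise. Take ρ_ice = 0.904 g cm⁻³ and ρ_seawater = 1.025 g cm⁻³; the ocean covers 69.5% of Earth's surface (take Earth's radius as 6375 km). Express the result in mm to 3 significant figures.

≈ 616 mm

Haleg: 2.24×10^5 Gt = 2.240×10^17 kg; dividing by ρ_w = 1.025 g cm⁻³ = 1025 kg m⁻³ gives 2.185×10^14 m³ of water.
Spread over 3.55×10^14 m² of ocean, Δh = 2.185×10^14 / 3.55×10^14 = 0.616 m = 616 mm.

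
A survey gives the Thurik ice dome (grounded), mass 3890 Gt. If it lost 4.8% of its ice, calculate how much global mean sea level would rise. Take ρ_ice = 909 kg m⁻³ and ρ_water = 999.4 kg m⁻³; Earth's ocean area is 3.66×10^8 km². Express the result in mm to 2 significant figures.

≈ 0.51 mm

Thurik: 0.048 × 3890 Gt = 1.867×10^14 kg; dividing by ρ_w = 999.4 kg m⁻³ gives 1.868×10^11 m³ of water.
Spread over 3.66×10^14 m² of ocean, Δh = 1.868×10^11 / 3.66×10^14 = 5.10×10^-4 m = 0.51 mm.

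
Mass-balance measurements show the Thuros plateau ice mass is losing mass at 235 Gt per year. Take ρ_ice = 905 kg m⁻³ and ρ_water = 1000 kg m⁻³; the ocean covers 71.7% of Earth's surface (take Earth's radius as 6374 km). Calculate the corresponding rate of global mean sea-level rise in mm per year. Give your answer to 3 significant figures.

ρ_w = 1000 kg m⁻³. Annual water volume added = 235 Gt / ρ_w = 2.350×10^14 kg / 1000 kg m⁻³ = 2.350×10^11 m³.
Δh per year = 2.350×10^11 / 3.66×10^14 = 6.42×10^-4 m = 0.642 mm.

≈ 0.642 mm/yr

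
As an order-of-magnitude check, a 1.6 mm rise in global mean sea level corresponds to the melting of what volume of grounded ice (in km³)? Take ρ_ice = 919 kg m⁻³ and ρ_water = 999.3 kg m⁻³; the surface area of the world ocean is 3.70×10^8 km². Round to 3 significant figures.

≈ 644 km³

Required water volume = Δh × A = 0.0016 m × 3.70×10^14 m² = 5.920×10^11 m³ = 592.0 km³.
Ice volume = water volume × ρ_w/ρ_ice = 592.0 × 999.3/919 = 644 km³.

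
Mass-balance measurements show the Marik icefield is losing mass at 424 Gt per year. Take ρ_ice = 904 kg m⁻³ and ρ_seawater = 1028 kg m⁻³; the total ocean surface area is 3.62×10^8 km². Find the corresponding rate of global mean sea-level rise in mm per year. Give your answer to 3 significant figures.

ρ_w = 1028 kg m⁻³. Annual water volume added = 424 Gt / ρ_w = 4.240×10^14 kg / 1028 kg m⁻³ = 4.125×10^11 m³.
Δh per year = 4.125×10^11 / 3.62×10^14 = 1.14×10^-3 m = 1.14 mm.

≈ 1.14 mm/yr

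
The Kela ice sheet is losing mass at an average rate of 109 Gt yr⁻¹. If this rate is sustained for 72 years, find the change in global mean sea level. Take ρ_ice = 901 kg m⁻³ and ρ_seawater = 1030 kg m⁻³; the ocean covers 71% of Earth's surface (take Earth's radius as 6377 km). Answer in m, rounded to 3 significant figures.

≈ 0.0210 m

Total mass lost = 109 Gt/yr × 72 yr = 7848 Gt = 7.848×10^15 kg.
ρ_w = 1030 kg m⁻³, so water volume = 7.848×10^15 / 1030 = 7.619×10^12 m³.
Δh = 7.619×10^12 / 3.63×10^14 = 0.0210 m.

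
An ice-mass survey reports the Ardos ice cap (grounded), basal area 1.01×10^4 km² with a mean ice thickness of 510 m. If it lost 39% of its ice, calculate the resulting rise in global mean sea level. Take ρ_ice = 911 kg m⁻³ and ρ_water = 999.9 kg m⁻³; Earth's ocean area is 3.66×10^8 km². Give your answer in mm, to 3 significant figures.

Ardos: ice volume = 1.01×10^4 km² × 510 m = 5151 km³; 0.39 × 5151 × (911/999.9) = 1830 km³ of water.
Spread over 3.66×10^14 m² of ocean, Δh = 1.830×10^12 / 3.66×10^14 = 5.00×10^-3 m = 5.00 mm.

≈ 5.00 mm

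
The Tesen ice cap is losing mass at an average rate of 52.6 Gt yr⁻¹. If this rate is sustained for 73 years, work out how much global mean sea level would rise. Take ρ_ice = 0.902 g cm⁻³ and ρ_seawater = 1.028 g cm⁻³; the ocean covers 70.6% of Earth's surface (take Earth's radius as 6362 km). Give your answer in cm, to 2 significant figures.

Total mass lost = 52.6 Gt/yr × 73 yr = 3840 Gt = 3.840×10^15 kg.
ρ_w = 1.028 g cm⁻³ = 1028 kg m⁻³, so water volume = 3.840×10^15 / 1028 = 3.735×10^12 m³.
Δh = 3.735×10^12 / 3.59×10^14 = 0.0104 m = 1.0 cm.

≈ 1.0 cm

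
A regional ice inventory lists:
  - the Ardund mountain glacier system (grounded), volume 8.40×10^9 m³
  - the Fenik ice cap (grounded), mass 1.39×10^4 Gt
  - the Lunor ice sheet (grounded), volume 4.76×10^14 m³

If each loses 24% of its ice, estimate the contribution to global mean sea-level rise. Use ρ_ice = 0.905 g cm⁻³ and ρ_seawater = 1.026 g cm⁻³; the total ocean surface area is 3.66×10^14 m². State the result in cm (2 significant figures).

Ardund: 0.24 × 8.40×10^9 m³ × (905/1026) = 1.778×10^9 m³ of water.
Fenik: 0.24 × 1.39×10^4 Gt = 3.336×10^15 kg; dividing by ρ_w = 1.026 g cm⁻³ = 1026 kg m⁻³ gives 3.251×10^12 m³ of water.
Lunor: 0.24 × 4.76×10^14 m³ × (905/1026) = 1.008×10^14 m³ of water.
Total added water ≈ 1.040×10^14 m³ over 3.66×10^14 m² → Δh = 0.284 m = 28 cm.

≈ 28 cm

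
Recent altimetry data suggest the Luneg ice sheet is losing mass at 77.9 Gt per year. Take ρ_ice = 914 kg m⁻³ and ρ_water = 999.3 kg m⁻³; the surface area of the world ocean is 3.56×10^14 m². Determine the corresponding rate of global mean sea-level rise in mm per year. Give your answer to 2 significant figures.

ρ_w = 999.3 kg m⁻³. Annual water volume added = 77.9 Gt / ρ_w = 7.790×10^13 kg / 999.3 kg m⁻³ = 7.795×10^10 m³.
Δh per year = 7.795×10^10 / 3.56×10^14 = 2.19×10^-4 m = 0.22 mm.

≈ 0.22 mm/yr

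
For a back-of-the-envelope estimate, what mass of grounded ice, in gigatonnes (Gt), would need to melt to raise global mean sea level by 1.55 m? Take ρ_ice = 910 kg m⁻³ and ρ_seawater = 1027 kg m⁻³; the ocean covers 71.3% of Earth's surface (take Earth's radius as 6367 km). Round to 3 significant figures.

≈ 5.78×10^5 Gt

Required water volume = Δh × A = 1.55 m × 3.63×10^14 m² = 5.630×10^14 m³.
ρ_w = 1027 kg m⁻³, so the mass of water = 5.630×10^14 m³ × 1027 kg m⁻³ = 5.782×10^17 kg = 5.78×10^5 Gt (and the same mass of ice, by conservation).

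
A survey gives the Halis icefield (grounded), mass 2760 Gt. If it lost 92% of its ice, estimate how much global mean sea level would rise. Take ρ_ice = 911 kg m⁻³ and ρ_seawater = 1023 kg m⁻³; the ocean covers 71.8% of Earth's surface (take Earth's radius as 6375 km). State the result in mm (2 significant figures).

≈ 6.8 mm

Halis: 0.92 × 2760 Gt = 2.539×10^15 kg; dividing by ρ_w = 1023 kg m⁻³ gives 2.482×10^12 m³ of water.
Spread over 3.67×10^14 m² of ocean, Δh = 2.482×10^12 / 3.67×10^14 = 6.77×10^-3 m = 6.8 mm.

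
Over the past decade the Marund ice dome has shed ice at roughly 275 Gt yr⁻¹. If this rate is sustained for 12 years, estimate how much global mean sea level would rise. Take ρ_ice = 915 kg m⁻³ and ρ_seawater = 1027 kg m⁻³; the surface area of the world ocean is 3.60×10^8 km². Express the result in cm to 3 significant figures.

Total mass lost = 275 Gt/yr × 12 yr = 3300 Gt = 3.300×10^15 kg.
ρ_w = 1027 kg m⁻³, so water volume = 3.300×10^15 / 1027 = 3.213×10^12 m³.
Δh = 3.213×10^12 / 3.60×10^14 = 8.93×10^-3 m = 0.893 cm.

≈ 0.893 cm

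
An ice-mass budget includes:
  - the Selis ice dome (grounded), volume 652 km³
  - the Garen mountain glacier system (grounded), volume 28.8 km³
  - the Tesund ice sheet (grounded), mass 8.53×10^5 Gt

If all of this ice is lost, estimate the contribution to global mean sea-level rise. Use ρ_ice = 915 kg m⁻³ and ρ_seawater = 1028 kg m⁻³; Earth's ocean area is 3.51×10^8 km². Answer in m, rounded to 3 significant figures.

Selis: 652 km³ × (915/1028) = 580.3 km³ of water.
Garen: 28.8 km³ × (915/1028) = 25.63 km³ of water.
Tesund: 8.53×10^5 Gt = 8.530×10^17 kg; dividing by ρ_w = 1028 kg m⁻³ gives 8.298×10^14 m³ of water.
Total added water ≈ 8.304×10^14 m³ over 3.51×10^14 m² → Δh = 2.37 m.

≈ 2.37 m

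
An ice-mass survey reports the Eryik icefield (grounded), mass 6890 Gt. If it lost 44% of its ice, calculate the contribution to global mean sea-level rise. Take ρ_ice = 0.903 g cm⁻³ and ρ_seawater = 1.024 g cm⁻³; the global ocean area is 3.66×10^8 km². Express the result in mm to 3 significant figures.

≈ 8.09 mm

Eryik: 0.44 × 6890 Gt = 3.032×10^15 kg; dividing by ρ_w = 1.024 g cm⁻³ = 1024 kg m⁻³ gives 2.961×10^12 m³ of water.
Spread over 3.66×10^14 m² of ocean, Δh = 2.961×10^12 / 3.66×10^14 = 8.09×10^-3 m = 8.09 mm.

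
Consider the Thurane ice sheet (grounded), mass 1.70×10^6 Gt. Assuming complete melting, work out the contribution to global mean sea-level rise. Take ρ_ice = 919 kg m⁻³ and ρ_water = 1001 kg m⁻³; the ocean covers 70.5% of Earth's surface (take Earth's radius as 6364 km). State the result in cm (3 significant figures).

≈ 473 cm

Thurane: 1.70×10^6 Gt = 1.700×10^18 kg; dividing by ρ_w = 1001 kg m⁻³ gives 1.698×10^15 m³ of water.
Spread over 3.59×10^14 m² of ocean, Δh = 1.698×10^15 / 3.59×10^14 = 4.73 m = 473 cm.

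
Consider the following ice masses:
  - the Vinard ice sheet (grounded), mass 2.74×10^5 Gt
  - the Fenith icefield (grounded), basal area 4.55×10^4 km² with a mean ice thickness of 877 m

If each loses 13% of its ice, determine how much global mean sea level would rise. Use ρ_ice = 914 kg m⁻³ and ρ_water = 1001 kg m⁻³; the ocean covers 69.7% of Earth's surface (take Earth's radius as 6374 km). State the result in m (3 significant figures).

Vinard: 0.13 × 2.74×10^5 Gt = 3.562×10^16 kg; dividing by ρ_w = 1001 kg m⁻³ gives 3.558×10^13 m³ of water.
Fenith: ice volume = 4.55×10^4 km² × 877 m = 3.990×10^4 km³; 0.13 × 3.990×10^4 × (914/1001) = 4737 km³ of water.
Total added water ≈ 4.032×10^13 m³ over 3.56×10^14 m² → Δh = 0.113 m.

≈ 0.113 m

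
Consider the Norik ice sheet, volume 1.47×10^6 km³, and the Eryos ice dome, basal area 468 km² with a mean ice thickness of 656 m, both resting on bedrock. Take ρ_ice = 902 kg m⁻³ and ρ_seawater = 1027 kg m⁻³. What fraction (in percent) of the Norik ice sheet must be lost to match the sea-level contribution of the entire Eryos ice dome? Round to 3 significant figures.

≈ 0.0209 %

Equal sea-level rise means equal mass of meltwater, i.e. equal mass of ice lost.
Ice mass of Eryos: 2.769×10^14 kg; ice mass of Norik: 1.326×10^18 kg.
Fraction required = 2.769×10^14 / 1.326×10^18 = 2.09×10^-4 → 0.0209 %.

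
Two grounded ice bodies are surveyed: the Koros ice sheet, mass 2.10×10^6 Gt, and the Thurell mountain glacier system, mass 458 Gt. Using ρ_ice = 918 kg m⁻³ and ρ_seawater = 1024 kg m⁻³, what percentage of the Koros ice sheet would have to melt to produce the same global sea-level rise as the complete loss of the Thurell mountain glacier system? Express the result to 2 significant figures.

≈ 0.022 %

Equal sea-level rise means equal mass of meltwater, i.e. equal mass of ice lost.
Ice mass of Thurell: 4.580×10^14 kg; ice mass of Koros: 2.100×10^18 kg.
Fraction required = 4.580×10^14 / 2.100×10^18 = 2.18×10^-4 → 0.022 %.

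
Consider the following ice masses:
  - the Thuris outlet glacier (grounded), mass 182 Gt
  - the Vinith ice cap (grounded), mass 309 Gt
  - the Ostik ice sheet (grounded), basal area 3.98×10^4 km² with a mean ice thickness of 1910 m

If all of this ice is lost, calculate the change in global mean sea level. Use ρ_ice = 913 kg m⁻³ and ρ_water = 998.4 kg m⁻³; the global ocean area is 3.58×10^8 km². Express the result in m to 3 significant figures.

Thuris: 182 Gt = 1.820×10^14 kg; dividing by ρ_w = 998.4 kg m⁻³ gives 1.823×10^11 m³ of water.
Vinith: 309 Gt = 3.090×10^14 kg; dividing by ρ_w = 998.4 kg m⁻³ gives 3.095×10^11 m³ of water.
Ostik: ice volume = 3.98×10^4 km² × 1910 m = 7.602×10^4 km³; 7.602×10^4 × (913/998.4) = 6.952×10^4 km³ of water.
Total added water ≈ 7.001×10^13 m³ over 3.58×10^14 m² → Δh = 0.196 m.

≈ 0.196 m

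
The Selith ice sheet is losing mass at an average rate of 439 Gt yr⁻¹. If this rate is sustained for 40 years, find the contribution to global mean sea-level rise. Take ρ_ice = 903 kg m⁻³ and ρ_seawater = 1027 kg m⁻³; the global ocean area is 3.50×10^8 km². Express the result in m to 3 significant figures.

≈ 0.0489 m

Total mass lost = 439 Gt/yr × 40 yr = 1.756×10^4 Gt = 1.756×10^16 kg.
ρ_w = 1027 kg m⁻³, so water volume = 1.756×10^16 / 1027 = 1.710×10^13 m³.
Δh = 1.710×10^13 / 3.50×10^14 = 0.0489 m.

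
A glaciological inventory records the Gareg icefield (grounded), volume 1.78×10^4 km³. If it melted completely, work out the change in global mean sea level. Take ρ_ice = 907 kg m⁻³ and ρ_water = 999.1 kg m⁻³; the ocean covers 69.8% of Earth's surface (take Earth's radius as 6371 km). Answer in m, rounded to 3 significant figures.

≈ 0.0454 m

Gareg: 1.78×10^4 km³ × (907/999.1) = 1.616×10^4 km³ of water.
Spread over 3.56×10^14 m² of ocean, Δh = 1.616×10^13 / 3.56×10^14 = 0.0454 m.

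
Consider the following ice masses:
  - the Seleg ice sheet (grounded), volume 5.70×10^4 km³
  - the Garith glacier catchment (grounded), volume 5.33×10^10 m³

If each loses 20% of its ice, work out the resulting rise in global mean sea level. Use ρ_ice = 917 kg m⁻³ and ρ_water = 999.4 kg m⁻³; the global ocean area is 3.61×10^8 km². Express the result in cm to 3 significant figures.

Seleg: 0.2 × 5.70×10^4 km³ × (917/999.4) = 1.046×10^4 km³ of water.
Garith: 0.2 × 5.33×10^10 m³ × (917/999.4) = 9.781×10^9 m³ of water.
Total added water ≈ 1.047×10^13 m³ over 3.61×10^14 m² → Δh = 0.0290 m = 2.90 cm.

≈ 2.90 cm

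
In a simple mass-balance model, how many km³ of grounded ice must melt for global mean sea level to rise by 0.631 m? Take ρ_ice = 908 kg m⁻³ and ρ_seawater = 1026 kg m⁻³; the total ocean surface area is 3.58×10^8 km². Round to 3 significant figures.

Required water volume = Δh × A = 0.631 m × 3.58×10^14 m² = 2.259×10^14 m³ = 2.259×10^5 km³.
Ice volume = water volume × ρ_w/ρ_ice = 2.259×10^5 × 1026/908 = 2.55×10^5 km³.

≈ 2.55×10^5 km³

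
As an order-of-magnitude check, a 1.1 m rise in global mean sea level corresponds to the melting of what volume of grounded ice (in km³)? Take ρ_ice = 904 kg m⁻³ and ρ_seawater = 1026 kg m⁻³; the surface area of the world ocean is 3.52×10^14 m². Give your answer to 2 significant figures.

≈ 4.4×10^5 km³

Required water volume = Δh × A = 1.1 m × 3.52×10^14 m² = 3.872×10^14 m³ = 3.872×10^5 km³.
Ice volume = water volume × ρ_w/ρ_ice = 3.872×10^5 × 1026/904 = 4.4×10^5 km³.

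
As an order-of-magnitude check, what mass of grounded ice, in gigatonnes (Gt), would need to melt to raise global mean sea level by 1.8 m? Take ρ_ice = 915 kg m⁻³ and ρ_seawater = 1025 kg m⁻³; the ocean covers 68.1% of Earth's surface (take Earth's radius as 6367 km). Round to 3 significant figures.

≈ 6.40×10^5 Gt

Required water volume = Δh × A = 1.8 m × 3.47×10^14 m² = 6.245×10^14 m³.
ρ_w = 1025 kg m⁻³, so the mass of water = 6.245×10^14 m³ × 1025 kg m⁻³ = 6.401×10^17 kg = 6.40×10^5 Gt (and the same mass of ice, by conservation).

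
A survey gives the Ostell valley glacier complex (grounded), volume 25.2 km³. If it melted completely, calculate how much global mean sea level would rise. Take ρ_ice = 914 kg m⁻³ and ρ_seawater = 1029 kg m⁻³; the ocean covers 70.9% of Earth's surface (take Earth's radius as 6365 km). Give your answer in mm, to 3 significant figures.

Ostell: 25.2 km³ × (914/1029) = 22.38 km³ of water.
Spread over 3.61×10^14 m² of ocean, Δh = 2.238×10^10 / 3.61×10^14 = 6.20×10^-5 m = 0.0620 mm.

≈ 0.0620 mm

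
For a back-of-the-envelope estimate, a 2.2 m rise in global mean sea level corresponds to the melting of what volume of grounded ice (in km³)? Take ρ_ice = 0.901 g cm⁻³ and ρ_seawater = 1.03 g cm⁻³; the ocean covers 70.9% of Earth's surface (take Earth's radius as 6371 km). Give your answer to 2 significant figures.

≈ 9.1×10^5 km³

Required water volume = Δh × A = 2.2 m × 3.62×10^14 m² = 7.956×10^14 m³ = 7.956×10^5 km³.
Ice volume = water volume × ρ_w/ρ_ice = 7.956×10^5 × 1030/901 = 9.1×10^5 km³.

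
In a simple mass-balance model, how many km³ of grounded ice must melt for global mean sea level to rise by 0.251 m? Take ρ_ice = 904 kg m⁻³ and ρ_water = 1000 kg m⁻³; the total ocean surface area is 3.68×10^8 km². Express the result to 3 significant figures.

≈ 1.02×10^5 km³

Required water volume = Δh × A = 0.251 m × 3.68×10^14 m² = 9.237×10^13 m³ = 9.237×10^4 km³.
Ice volume = water volume × ρ_w/ρ_ice = 9.237×10^4 × 1000/904 = 1.02×10^5 km³.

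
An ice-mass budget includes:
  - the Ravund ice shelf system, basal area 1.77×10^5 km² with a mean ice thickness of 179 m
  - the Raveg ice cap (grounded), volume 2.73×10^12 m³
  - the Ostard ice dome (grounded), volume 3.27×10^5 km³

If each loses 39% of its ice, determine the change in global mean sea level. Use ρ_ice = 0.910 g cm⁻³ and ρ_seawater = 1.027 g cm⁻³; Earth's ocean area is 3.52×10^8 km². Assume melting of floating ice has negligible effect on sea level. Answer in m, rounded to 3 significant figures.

≈ 0.324 m

The Ravund ice shelf system is floating and already displaces its own weight of water, so its melt adds essentially nothing to sea level.
Raveg: 0.39 × 2.73×10^12 m³ × (910/1027) = 9.434×10^11 m³ of water.
Ostard: 0.39 × 3.27×10^5 km³ × (910/1027) = 1.130×10^5 km³ of water.
Total added water ≈ 1.139×10^14 m³ over 3.52×10^14 m² → Δh = 0.324 m.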